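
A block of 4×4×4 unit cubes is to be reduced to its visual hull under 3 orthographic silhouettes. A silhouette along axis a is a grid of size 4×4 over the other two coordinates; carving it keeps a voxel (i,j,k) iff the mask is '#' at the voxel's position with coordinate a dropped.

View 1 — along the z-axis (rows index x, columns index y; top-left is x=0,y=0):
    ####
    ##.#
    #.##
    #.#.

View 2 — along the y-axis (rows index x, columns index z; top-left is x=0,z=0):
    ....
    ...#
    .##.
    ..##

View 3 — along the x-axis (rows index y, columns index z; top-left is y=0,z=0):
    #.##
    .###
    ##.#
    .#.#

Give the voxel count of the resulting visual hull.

initial block: 4^3 = 64
step 1: project along z, AND mask (12/16) → |grid| = 48
step 2: project along y, AND mask (5/16) → |grid| = 13
step 3: project along x, AND mask (11/16) → |grid| = 9

voxel count = 9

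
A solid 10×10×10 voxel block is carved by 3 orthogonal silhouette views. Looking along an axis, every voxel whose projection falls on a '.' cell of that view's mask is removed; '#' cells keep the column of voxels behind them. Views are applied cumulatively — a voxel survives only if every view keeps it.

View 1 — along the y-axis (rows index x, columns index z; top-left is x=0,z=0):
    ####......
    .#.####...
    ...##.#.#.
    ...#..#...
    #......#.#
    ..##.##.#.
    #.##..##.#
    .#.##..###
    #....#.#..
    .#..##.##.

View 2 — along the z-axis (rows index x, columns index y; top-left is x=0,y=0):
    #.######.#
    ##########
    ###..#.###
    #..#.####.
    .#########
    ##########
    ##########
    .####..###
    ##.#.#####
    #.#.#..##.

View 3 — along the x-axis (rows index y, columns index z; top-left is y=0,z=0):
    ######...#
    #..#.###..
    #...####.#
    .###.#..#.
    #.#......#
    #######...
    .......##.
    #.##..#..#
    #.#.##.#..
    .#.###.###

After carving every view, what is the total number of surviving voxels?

initial block: 10^3 = 1000
after view 1 [y-axis, 43 of 100 cells solid] → remaining = 430
after view 2 [z-axis, 80 of 100 cells solid] → remaining = 350
after view 3 [x-axis, 52 of 100 cells solid] → remaining = 183

remaining voxels: 183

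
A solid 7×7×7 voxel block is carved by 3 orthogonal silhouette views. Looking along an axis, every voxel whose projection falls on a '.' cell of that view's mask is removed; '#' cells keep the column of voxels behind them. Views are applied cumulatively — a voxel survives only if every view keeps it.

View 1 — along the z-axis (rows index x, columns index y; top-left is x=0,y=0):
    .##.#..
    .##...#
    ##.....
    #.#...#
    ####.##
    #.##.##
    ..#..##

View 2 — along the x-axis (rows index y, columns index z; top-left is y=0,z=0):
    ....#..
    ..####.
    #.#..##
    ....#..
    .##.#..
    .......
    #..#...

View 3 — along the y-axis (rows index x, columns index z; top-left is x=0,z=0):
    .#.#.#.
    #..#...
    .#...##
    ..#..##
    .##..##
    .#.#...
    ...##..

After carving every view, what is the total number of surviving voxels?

voxel count = 19

start: 7×7×7 = 343 voxels
V1 z: intersect with XY mask (25 set) -- 175 left
V2 x: intersect with YZ mask (15 set) -- 59 left
V3 y: intersect with XZ mask (19 set) -- 19 left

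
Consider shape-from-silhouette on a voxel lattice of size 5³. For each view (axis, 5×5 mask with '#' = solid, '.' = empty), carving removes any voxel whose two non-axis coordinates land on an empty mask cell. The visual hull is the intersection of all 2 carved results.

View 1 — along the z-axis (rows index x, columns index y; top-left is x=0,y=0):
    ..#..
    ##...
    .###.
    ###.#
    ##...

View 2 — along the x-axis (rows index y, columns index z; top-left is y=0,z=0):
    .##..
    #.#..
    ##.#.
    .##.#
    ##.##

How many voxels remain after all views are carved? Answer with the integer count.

before carving: 125 voxels (5×5×5)
carve view 1 (along z, XY-mask fill 12/25): 60 voxels remain
carve view 2 (along x, YZ-mask fill 14/25): 30 voxels remain

remaining voxels: 30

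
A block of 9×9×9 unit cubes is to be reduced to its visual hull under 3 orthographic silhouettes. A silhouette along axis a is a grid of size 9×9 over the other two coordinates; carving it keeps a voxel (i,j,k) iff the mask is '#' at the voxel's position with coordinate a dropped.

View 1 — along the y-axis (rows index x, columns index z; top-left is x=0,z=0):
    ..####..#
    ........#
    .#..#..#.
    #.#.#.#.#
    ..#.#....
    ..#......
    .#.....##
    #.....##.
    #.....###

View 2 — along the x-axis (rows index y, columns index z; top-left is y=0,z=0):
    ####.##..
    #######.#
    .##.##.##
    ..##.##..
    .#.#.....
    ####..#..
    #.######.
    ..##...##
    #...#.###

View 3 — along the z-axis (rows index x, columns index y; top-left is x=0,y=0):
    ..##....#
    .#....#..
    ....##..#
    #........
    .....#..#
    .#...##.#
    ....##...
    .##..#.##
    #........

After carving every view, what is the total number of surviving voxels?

start: 9×9×9 = 729 voxels
after view 1 [y-axis, 27 of 81 cells solid] → remaining = 243
after view 2 [x-axis, 47 of 81 cells solid] → remaining = 135
after view 3 [z-axis, 23 of 81 cells solid] → remaining = 35

|visual hull| = 35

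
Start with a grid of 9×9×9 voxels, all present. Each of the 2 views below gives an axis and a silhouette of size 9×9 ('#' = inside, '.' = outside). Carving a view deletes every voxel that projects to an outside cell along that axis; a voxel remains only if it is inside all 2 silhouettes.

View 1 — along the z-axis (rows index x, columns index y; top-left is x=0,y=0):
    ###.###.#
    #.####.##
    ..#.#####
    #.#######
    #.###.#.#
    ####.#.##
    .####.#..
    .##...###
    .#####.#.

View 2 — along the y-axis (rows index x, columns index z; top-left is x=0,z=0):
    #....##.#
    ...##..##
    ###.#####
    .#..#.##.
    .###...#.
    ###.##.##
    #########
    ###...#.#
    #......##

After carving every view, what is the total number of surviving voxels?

297 voxels

full grid |V| = 729
carve view 1 (along z, XY-mask fill 57/81): 513 voxels remain
carve view 2 (along y, XZ-mask fill 48/81): 297 voxels remain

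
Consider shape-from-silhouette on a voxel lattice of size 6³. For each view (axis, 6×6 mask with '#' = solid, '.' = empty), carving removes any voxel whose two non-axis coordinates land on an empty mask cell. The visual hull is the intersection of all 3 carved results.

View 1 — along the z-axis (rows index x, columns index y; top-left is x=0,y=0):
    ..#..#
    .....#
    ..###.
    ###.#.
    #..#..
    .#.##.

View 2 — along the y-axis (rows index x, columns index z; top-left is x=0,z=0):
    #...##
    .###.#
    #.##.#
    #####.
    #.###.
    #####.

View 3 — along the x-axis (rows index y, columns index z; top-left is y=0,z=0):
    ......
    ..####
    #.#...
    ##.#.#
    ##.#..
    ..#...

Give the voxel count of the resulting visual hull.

voxel count = 28

full grid |V| = 216
carve view 1 (along z, XY-mask fill 15/36): 90 voxels remain
carve view 2 (along y, XZ-mask fill 25/36): 65 voxels remain
carve view 3 (along x, YZ-mask fill 14/36): 28 voxels remain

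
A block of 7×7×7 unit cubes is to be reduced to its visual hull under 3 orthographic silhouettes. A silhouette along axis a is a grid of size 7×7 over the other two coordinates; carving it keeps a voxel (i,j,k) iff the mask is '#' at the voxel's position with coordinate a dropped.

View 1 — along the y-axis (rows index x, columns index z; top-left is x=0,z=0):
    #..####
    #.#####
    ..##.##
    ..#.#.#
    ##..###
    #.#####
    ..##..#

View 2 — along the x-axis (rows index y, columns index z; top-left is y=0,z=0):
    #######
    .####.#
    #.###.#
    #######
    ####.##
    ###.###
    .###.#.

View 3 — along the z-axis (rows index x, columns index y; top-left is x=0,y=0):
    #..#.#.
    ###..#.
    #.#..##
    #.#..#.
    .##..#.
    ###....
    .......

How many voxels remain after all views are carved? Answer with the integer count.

initial block: 7^3 = 343
V1 y: intersect with XZ mask (32 set) -- 224 left
V2 x: intersect with YZ mask (40 set) -- 183 left
V3 z: intersect with XY mask (20 set) -- 82 left

|visual hull| = 82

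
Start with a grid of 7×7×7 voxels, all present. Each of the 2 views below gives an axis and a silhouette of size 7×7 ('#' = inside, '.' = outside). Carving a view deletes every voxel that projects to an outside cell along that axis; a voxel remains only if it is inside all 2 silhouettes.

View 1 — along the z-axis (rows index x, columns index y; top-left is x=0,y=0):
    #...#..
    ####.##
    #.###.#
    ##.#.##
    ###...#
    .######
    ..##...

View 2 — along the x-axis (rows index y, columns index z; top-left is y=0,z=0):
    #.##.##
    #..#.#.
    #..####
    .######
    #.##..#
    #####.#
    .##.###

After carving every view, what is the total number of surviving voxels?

|visual hull| = 147

initial block: 7^3 = 343
  1. axis=2 (XY plane), |mask|=30  ⇒  voxels=210
  2. axis=0 (YZ plane), |mask|=34  ⇒  voxels=147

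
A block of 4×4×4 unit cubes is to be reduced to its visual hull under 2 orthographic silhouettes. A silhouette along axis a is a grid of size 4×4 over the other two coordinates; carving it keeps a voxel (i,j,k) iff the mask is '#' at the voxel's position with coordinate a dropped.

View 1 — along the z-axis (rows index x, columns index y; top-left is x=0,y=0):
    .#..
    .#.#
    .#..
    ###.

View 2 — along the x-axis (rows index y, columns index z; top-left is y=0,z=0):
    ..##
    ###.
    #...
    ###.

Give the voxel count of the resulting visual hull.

initial block: 4^3 = 64
step 1: project along z, AND mask (7/16) → |grid| = 28
step 2: project along x, AND mask (9/16) → |grid| = 18

|visual hull| = 18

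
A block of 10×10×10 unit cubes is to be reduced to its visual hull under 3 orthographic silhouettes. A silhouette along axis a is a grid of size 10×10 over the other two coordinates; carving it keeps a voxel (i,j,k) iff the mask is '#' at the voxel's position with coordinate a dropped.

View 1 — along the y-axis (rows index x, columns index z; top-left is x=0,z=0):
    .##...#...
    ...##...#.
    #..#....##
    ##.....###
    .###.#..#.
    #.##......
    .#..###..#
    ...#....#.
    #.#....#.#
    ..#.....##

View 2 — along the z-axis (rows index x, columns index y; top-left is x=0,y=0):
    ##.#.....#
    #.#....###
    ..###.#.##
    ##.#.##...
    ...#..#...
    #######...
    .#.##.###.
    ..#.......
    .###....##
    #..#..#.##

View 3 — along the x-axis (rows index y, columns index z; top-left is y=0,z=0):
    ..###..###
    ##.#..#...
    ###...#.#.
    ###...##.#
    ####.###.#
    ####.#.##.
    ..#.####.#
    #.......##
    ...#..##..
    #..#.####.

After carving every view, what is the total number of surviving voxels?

voxel count = 95

initial block: 10^3 = 1000
V1 y: intersect with XZ mask (37 set) -- 370 left
V2 z: intersect with XY mask (46 set) -- 174 left
V3 x: intersect with YZ mask (54 set) -- 95 left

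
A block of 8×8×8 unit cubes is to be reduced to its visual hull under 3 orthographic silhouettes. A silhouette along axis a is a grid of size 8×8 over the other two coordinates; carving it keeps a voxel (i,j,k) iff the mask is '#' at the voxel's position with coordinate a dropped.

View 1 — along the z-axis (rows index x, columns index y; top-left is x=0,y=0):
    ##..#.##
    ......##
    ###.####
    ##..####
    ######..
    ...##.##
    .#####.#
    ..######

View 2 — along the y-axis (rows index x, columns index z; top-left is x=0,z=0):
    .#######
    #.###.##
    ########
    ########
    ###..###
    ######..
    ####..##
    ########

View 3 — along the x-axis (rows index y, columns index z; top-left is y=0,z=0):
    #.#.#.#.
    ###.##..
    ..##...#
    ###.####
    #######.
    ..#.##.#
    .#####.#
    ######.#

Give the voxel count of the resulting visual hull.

voxel count = 205

before carving: 512 voxels (8×8×8)
after view 1 [z-axis, 42 of 64 cells solid] → remaining = 336
after view 2 [y-axis, 55 of 64 cells solid] → remaining = 295
after view 3 [x-axis, 43 of 64 cells solid] → remaining = 205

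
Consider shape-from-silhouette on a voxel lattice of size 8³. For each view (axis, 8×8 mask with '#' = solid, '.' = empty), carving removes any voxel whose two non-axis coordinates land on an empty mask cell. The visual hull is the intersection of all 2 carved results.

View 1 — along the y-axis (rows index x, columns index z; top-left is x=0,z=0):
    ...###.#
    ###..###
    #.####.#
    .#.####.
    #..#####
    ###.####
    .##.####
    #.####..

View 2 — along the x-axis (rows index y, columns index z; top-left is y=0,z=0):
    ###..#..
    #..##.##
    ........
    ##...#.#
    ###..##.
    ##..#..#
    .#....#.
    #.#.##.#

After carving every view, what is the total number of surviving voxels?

before carving: 512 voxels (8×8×8)
carve view 1 (along y, XZ-mask fill 45/64): 360 voxels remain
carve view 2 (along x, YZ-mask fill 29/64): 162 voxels remain

|visual hull| = 162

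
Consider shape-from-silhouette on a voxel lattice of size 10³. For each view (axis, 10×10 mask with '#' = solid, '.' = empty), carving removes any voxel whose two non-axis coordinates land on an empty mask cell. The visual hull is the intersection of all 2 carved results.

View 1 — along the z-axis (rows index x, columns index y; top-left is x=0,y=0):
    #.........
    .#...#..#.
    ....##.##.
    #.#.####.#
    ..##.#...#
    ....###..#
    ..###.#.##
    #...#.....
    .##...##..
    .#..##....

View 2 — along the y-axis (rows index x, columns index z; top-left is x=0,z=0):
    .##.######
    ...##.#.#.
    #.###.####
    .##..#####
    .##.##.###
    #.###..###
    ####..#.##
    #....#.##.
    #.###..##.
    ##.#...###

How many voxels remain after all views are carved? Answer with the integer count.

|visual hull| = 249

start: 10×10×10 = 1000 voxels
V1 z: intersect with XY mask (38 set) -- 380 left
V2 y: intersect with XZ mask (64 set) -- 249 left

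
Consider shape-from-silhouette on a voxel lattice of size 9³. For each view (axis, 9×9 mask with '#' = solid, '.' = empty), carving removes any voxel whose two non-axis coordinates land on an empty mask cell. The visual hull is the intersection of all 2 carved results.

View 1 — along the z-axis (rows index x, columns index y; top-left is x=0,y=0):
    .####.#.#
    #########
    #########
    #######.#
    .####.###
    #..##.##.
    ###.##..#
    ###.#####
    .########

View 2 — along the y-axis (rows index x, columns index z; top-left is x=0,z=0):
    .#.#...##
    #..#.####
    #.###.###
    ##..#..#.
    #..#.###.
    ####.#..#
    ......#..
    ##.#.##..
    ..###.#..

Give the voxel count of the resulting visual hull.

start: 9×9×9 = 729 voxels
V1 z: intersect with XY mask (66 set) -- 594 left
V2 y: intersect with XZ mask (42 set) -- 316 left

|visual hull| = 316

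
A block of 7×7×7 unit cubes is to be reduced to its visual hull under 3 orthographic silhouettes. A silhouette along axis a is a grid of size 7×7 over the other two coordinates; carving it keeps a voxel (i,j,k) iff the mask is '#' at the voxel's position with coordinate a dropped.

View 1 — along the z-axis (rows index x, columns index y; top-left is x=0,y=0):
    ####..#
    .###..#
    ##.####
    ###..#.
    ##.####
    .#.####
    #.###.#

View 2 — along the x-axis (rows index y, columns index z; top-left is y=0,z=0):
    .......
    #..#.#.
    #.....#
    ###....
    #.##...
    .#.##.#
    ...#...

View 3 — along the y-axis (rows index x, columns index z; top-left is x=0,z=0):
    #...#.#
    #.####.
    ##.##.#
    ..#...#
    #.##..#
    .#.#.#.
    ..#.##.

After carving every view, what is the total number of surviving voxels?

initial block: 7^3 = 343
step 1: project along z, AND mask (35/49) → |grid| = 245
step 2: project along x, AND mask (16/49) → |grid| = 78
step 3: project along y, AND mask (25/49) → |grid| = 43

|visual hull| = 43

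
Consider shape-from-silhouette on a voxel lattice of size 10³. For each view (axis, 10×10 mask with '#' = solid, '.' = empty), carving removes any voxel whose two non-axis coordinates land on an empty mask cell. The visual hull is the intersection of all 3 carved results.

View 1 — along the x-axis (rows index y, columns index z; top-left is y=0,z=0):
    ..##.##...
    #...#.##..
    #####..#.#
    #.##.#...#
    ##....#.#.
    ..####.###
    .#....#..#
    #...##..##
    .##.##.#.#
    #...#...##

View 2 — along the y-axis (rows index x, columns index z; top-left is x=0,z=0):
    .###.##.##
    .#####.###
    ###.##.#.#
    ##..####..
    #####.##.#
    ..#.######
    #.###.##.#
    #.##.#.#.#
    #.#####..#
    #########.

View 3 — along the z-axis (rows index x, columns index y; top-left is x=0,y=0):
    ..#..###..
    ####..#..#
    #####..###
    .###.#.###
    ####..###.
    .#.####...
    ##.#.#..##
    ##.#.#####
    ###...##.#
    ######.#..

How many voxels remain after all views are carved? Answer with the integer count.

|visual hull| = 233

start: 10×10×10 = 1000 voxels
step 1: project along x, AND mask (49/100) → |grid| = 490
step 2: project along y, AND mask (72/100) → |grid| = 359
step 3: project along z, AND mask (64/100) → |grid| = 233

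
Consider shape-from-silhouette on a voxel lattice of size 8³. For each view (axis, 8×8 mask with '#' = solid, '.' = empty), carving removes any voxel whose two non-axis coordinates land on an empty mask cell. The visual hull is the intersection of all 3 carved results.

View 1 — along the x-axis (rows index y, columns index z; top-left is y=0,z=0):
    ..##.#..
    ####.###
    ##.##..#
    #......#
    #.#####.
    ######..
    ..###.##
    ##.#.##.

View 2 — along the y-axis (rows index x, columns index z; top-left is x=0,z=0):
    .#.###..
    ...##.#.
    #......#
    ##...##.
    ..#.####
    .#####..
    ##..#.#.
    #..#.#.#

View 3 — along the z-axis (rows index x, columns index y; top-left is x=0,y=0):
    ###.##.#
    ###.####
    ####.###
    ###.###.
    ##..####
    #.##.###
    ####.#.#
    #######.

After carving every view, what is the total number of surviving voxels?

remaining voxels: 124

full grid |V| = 512
after view 1 [x-axis, 39 of 64 cells solid] → remaining = 312
after view 2 [y-axis, 31 of 64 cells solid] → remaining = 151
after view 3 [z-axis, 51 of 64 cells solid] → remaining = 124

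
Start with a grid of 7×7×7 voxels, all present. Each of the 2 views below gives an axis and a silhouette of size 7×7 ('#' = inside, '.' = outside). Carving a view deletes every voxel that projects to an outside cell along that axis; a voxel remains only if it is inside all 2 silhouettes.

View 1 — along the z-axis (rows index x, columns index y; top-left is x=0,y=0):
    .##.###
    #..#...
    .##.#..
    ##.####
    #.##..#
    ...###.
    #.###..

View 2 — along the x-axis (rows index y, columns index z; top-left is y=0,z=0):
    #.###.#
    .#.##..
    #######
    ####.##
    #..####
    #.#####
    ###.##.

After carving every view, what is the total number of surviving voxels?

before carving: 343 voxels (7×7×7)
step 1: project along z, AND mask (27/49) → |grid| = 189
step 2: project along x, AND mask (37/49) → |grid| = 145

remaining voxels: 145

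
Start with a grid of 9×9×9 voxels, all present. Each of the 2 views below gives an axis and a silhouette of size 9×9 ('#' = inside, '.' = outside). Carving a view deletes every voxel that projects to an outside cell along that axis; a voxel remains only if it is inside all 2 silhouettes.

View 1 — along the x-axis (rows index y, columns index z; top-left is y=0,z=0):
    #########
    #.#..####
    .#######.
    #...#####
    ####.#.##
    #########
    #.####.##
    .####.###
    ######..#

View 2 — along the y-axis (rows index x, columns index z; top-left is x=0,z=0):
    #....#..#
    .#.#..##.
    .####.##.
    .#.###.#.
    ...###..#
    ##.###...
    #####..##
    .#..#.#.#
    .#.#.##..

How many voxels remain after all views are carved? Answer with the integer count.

voxel count = 298

start: 9×9×9 = 729 voxels
V1 x: intersect with YZ mask (65 set) -- 585 left
V2 y: intersect with XZ mask (42 set) -- 298 left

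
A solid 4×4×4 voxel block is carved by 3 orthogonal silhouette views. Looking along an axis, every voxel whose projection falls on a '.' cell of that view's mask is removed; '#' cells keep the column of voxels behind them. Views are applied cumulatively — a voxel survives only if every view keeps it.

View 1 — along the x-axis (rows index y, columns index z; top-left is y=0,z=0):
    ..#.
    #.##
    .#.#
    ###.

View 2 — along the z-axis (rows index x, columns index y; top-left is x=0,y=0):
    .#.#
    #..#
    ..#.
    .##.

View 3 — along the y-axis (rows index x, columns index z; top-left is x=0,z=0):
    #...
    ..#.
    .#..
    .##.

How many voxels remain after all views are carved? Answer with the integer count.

full grid |V| = 64
[1] x-view keeps 9 columns → grid now 36
[2] z-view keeps 7 columns → grid now 17
[3] y-view keeps 5 columns → grid now 7

7 voxels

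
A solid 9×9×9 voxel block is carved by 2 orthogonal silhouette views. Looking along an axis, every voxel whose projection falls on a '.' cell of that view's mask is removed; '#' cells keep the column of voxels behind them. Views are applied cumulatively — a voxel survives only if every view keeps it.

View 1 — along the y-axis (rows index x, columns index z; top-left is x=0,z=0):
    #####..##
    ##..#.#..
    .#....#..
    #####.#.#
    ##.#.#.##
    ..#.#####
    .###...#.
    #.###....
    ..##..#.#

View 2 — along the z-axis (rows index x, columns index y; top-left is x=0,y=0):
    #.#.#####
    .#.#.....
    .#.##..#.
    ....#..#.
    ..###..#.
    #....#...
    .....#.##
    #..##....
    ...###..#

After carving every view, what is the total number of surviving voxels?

initial block: 9^3 = 729
carve view 1 (along y, XZ-mask fill 44/81): 396 voxels remain
carve view 2 (along z, XY-mask fill 31/81): 155 voxels remain

|visual hull| = 155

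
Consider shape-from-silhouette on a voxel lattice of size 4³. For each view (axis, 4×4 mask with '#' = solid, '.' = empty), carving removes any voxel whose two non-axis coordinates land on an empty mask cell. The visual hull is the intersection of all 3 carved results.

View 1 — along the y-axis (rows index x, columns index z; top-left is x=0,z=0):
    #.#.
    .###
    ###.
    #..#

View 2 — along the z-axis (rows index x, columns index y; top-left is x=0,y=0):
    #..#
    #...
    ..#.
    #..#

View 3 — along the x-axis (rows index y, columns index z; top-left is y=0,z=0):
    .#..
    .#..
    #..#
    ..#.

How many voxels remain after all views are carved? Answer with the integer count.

full grid |V| = 64
step 1: project along y, AND mask (10/16) → |grid| = 40
step 2: project along z, AND mask (6/16) → |grid| = 14
step 3: project along x, AND mask (5/16) → |grid| = 3

remaining voxels: 3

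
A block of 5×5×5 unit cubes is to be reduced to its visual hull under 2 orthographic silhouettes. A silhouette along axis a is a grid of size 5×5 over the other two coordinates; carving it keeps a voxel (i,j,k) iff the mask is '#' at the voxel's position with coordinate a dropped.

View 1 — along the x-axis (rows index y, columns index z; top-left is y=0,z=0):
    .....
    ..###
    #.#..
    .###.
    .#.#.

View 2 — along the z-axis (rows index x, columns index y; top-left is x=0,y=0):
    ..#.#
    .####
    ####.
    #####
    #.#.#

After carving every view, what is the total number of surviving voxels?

voxel count = 36

before carving: 125 voxels (5×5×5)
step 1: project along x, AND mask (10/25) → |grid| = 50
step 2: project along z, AND mask (18/25) → |grid| = 36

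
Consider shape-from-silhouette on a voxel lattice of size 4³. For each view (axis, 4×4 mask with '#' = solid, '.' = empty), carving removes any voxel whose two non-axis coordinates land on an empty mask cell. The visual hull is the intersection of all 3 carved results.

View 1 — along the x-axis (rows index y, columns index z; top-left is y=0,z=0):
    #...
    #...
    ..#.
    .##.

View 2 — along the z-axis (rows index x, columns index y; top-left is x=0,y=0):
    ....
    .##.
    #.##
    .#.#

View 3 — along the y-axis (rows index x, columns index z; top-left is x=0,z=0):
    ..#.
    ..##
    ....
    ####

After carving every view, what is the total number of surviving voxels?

remaining voxels: 4

before carving: 64 voxels (4×4×4)
[1] x-view keeps 5 columns → grid now 20
[2] z-view keeps 7 columns → grid now 9
[3] y-view keeps 7 columns → grid now 4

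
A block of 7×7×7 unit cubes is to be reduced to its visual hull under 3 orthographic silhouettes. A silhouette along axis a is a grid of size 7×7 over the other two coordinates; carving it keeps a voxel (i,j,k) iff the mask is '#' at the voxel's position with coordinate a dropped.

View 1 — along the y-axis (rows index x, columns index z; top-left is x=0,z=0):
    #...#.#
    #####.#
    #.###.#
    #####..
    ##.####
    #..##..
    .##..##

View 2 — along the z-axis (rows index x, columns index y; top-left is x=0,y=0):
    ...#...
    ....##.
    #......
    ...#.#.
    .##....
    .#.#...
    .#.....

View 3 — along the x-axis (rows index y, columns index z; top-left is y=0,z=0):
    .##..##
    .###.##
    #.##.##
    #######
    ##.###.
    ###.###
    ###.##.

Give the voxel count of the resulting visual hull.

remaining voxels: 39

initial block: 7^3 = 343
V1 y: intersect with XZ mask (32 set) -- 224 left
V2 z: intersect with XY mask (11 set) -- 52 left
V3 x: intersect with YZ mask (37 set) -- 39 left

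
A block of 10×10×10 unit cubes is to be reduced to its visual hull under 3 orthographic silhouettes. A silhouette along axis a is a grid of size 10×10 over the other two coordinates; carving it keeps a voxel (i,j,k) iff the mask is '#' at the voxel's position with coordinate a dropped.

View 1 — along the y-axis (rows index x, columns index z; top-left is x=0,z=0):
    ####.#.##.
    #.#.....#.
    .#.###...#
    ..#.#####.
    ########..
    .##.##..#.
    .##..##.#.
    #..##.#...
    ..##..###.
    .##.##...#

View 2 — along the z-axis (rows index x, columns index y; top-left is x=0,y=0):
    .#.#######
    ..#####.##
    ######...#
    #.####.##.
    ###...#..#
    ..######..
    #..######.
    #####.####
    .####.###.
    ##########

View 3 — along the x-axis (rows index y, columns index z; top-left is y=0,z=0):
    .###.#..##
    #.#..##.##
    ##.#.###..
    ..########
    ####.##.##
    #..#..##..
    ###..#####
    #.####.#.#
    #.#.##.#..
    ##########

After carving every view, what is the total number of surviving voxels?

start: 10×10×10 = 1000 voxels
after view 1 [y-axis, 53 of 100 cells solid] → remaining = 530
after view 2 [z-axis, 73 of 100 cells solid] → remaining = 380
after view 3 [x-axis, 68 of 100 cells solid] → remaining = 252

voxel count = 252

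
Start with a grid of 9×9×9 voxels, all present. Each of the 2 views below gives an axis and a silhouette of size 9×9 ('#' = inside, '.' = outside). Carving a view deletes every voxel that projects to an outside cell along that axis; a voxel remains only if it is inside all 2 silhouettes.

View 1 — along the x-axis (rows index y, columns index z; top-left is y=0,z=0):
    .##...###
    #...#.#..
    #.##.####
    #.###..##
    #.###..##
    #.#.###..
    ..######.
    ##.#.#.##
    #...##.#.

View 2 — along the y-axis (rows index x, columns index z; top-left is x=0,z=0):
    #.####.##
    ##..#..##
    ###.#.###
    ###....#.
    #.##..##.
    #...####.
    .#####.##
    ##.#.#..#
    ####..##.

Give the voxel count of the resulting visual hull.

before carving: 729 voxels (9×9×9)
V1 x: intersect with YZ mask (48 set) -- 432 left
V2 y: intersect with XZ mask (51 set) -- 280 left

|visual hull| = 280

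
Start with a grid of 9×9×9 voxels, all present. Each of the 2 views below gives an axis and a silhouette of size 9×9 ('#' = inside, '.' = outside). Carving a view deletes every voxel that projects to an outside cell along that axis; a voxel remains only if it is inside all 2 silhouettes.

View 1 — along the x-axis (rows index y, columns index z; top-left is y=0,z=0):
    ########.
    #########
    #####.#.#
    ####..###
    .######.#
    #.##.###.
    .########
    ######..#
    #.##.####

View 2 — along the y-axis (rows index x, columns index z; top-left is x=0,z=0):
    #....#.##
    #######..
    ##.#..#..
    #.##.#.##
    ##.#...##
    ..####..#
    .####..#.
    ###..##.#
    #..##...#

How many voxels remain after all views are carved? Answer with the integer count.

start: 9×9×9 = 729 voxels
V1 x: intersect with YZ mask (66 set) -- 594 left
V2 y: intersect with XZ mask (46 set) -- 341 left

341 voxels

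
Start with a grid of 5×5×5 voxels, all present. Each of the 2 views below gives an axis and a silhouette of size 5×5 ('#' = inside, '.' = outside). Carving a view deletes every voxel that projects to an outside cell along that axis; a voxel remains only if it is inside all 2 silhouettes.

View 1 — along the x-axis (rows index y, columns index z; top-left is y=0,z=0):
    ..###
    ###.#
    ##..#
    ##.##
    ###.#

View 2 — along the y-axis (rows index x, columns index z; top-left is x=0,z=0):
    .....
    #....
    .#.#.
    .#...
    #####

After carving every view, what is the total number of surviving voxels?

before carving: 125 voxels (5×5×5)
step 1: project along x, AND mask (18/25) → |grid| = 90
step 2: project along y, AND mask (9/25) → |grid| = 32

|visual hull| = 32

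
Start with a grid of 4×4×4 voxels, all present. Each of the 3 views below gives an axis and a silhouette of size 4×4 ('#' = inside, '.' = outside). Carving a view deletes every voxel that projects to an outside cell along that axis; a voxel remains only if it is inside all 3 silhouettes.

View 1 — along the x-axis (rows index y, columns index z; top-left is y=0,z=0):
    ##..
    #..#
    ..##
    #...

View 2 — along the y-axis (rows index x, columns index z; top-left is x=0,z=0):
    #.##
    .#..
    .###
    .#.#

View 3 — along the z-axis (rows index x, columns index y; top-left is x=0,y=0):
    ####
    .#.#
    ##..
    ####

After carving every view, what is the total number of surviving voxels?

full grid |V| = 64
  1. axis=0 (YZ plane), |mask|=7  ⇒  voxels=28
  2. axis=1 (XZ plane), |mask|=9  ⇒  voxels=14
  3. axis=2 (XY plane), |mask|=12  ⇒  voxels=11

11 voxels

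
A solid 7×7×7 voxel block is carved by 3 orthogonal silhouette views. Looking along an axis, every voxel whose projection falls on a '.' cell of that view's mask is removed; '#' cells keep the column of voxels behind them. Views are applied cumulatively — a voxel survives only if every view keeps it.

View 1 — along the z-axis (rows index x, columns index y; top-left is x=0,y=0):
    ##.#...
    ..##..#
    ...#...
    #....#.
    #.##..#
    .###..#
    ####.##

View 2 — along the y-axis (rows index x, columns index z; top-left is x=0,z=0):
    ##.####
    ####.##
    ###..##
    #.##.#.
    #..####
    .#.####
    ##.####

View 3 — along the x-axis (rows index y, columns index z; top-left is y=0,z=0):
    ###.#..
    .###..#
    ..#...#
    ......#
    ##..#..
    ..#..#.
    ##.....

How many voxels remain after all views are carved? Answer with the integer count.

|visual hull| = 39

full grid |V| = 343
V1 z: intersect with XY mask (23 set) -- 161 left
V2 y: intersect with XZ mask (37 set) -- 125 left
V3 x: intersect with YZ mask (18 set) -- 39 left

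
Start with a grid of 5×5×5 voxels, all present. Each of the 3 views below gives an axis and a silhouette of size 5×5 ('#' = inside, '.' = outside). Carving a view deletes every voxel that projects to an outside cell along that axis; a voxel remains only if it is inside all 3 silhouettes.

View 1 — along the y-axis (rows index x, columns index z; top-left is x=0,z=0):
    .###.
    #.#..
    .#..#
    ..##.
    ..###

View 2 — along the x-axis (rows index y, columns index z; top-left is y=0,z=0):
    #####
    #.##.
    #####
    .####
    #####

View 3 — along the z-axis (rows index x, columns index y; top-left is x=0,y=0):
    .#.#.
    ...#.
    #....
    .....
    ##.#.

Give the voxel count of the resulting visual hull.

16 voxels

initial block: 5^3 = 125
[1] y-view keeps 12 columns → grid now 60
[2] x-view keeps 22 columns → grid now 55
[3] z-view keeps 7 columns → grid now 16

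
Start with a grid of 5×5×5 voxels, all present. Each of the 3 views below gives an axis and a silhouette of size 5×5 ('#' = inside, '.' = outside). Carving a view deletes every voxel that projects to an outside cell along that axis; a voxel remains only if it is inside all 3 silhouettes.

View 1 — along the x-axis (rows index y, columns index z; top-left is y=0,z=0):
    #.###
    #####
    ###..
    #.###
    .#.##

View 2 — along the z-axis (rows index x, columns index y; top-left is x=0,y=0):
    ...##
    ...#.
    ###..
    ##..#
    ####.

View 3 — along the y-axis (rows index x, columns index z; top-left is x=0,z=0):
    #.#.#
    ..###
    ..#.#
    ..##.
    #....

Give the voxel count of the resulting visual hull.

|visual hull| = 21

start: 5×5×5 = 125 voxels
step 1: project along x, AND mask (19/25) → |grid| = 95
step 2: project along z, AND mask (13/25) → |grid| = 51
step 3: project along y, AND mask (11/25) → |grid| = 21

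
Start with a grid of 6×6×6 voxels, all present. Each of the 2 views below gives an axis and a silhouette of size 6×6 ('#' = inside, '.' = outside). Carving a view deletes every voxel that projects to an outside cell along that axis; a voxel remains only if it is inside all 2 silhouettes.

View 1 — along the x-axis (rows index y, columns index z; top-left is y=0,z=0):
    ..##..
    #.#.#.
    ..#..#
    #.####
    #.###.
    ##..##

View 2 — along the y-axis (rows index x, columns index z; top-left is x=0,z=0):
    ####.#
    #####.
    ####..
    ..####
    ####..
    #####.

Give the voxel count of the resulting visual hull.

91 voxels

initial block: 6^3 = 216
carve view 1 (along x, YZ-mask fill 20/36): 120 voxels remain
carve view 2 (along y, XZ-mask fill 27/36): 91 voxels remain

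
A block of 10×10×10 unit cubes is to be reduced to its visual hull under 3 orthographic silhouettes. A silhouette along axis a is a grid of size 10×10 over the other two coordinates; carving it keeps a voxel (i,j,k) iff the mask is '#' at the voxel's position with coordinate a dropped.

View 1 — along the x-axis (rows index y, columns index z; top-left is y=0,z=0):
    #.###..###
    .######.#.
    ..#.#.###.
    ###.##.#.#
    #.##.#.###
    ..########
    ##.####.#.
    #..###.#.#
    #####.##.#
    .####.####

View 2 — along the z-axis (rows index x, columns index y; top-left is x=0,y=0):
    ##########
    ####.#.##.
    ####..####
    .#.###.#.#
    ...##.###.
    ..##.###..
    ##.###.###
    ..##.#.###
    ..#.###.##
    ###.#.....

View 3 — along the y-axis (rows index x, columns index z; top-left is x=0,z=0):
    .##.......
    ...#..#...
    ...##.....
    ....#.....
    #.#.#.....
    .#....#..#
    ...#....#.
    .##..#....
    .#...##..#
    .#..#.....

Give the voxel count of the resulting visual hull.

full grid |V| = 1000
V1 x: intersect with YZ mask (70 set) -- 700 left
V2 z: intersect with XY mask (65 set) -- 453 left
V3 y: intersect with XZ mask (24 set) -- 103 left

remaining voxels: 103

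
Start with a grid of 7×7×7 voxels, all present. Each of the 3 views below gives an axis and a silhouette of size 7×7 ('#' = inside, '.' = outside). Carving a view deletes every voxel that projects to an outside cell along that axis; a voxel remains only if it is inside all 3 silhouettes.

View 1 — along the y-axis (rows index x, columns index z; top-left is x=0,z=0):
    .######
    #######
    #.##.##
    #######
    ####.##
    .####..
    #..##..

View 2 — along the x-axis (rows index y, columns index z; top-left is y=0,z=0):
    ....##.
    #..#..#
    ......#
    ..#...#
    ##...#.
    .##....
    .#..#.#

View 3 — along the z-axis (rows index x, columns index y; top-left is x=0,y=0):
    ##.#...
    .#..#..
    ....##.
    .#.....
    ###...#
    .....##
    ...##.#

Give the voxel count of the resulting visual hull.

start: 7×7×7 = 343 voxels
[1] y-view keeps 38 columns → grid now 266
[2] x-view keeps 16 columns → grid now 84
[3] z-view keeps 17 columns → grid now 31

voxel count = 31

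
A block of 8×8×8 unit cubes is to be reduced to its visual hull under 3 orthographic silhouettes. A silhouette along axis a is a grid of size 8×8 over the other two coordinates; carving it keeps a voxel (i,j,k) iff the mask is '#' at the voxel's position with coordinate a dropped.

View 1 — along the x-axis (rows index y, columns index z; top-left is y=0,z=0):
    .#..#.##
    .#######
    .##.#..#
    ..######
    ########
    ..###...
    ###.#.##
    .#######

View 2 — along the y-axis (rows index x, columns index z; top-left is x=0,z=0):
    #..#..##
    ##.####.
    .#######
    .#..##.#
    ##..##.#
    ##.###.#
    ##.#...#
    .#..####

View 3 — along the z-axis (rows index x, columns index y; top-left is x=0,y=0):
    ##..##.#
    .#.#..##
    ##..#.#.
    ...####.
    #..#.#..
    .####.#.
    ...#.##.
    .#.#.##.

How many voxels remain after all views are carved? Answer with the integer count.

voxel count = 114

before carving: 512 voxels (8×8×8)
carve view 1 (along x, YZ-mask fill 45/64): 360 voxels remain
carve view 2 (along y, XZ-mask fill 41/64): 229 voxels remain
carve view 3 (along z, XY-mask fill 32/64): 114 voxels remain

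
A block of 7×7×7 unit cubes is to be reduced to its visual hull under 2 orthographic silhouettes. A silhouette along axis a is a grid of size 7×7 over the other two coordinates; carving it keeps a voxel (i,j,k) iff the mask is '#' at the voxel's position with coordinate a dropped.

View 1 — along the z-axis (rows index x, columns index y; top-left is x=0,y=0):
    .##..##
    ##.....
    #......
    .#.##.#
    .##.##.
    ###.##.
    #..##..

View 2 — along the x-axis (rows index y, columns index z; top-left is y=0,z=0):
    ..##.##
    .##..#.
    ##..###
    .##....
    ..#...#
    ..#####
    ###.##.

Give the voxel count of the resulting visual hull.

initial block: 7^3 = 343
carve view 1 (along z, XY-mask fill 23/49): 161 voxels remain
carve view 2 (along x, YZ-mask fill 26/49): 83 voxels remain

83 voxels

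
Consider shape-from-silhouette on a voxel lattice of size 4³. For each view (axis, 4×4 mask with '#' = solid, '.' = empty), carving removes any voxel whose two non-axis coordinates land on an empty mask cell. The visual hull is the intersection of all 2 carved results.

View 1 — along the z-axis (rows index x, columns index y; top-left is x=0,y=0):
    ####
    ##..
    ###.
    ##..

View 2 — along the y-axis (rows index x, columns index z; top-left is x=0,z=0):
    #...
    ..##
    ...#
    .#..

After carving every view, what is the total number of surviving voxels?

13 voxels

start: 4×4×4 = 64 voxels
[1] z-view keeps 11 columns → grid now 44
[2] y-view keeps 5 columns → grid now 13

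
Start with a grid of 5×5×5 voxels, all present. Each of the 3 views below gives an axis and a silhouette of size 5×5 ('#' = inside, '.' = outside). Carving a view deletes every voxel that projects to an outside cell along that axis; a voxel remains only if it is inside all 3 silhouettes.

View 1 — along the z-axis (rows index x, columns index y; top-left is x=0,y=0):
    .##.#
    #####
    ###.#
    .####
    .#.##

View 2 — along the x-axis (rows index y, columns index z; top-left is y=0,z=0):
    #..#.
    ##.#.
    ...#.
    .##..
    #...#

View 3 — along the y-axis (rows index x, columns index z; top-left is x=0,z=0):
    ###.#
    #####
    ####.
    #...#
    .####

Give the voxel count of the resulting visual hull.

full grid |V| = 125
  1. axis=2 (XY plane), |mask|=19  ⇒  voxels=95
  2. axis=0 (YZ plane), |mask|=10  ⇒  voxels=39
  3. axis=1 (XZ plane), |mask|=19  ⇒  voxels=29

|visual hull| = 29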